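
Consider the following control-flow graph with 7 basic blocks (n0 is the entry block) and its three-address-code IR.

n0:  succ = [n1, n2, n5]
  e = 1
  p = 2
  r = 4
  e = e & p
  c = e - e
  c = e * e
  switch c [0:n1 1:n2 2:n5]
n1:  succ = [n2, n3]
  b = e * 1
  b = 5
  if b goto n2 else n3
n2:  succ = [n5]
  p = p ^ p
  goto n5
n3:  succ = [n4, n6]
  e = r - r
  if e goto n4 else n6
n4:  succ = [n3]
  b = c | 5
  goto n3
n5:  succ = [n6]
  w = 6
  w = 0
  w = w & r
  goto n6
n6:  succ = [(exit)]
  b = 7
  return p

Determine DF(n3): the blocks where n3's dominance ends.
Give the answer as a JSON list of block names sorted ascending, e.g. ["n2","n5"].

Answer: ["n3", "n6"]

Analysis:
idom tree: n1←n0 n2←n0 n3←n1 n4←n3 n5←n0 n6←n0
Dom∩ at merges:
  n2: preds {n0,n1}: {n0} ∩ {n0,n1} = {n0}; idom=n0
  n3: preds {n1,n4}: {n0,n1} ∩ {n0,n1,n3,n4} = {n0,n1}; idom=n1
  n5: preds {n0,n2}: {n0} ∩ {n0,n2} = {n0}; idom=n0
  n6: preds {n3,n5}: {n0,n1,n3} ∩ {n0,n5} = {n0}; idom=n0

Frontier:
  join n2 pred n0: · stop@n0
  join n2 pred n1: n1 stop@n0
  join n3 pred n1: · stop@n1
  join n3 pred n4: n4→n3 stop@n1
  join n5 pred n0: · stop@n0
  join n5 pred n2: n2 stop@n0
  join n6 pred n3: n3→n1 stop@n0
  join n6 pred n5: n5 stop@n0
  n0 → ∅
  n1 → {n2,n6}
  n2 → {n5}
  n3 → {n3,n6}
  n4 → {n3}
  n5 → {n6}
  n6 → ∅

DF(n3) = ["n3", "n6"]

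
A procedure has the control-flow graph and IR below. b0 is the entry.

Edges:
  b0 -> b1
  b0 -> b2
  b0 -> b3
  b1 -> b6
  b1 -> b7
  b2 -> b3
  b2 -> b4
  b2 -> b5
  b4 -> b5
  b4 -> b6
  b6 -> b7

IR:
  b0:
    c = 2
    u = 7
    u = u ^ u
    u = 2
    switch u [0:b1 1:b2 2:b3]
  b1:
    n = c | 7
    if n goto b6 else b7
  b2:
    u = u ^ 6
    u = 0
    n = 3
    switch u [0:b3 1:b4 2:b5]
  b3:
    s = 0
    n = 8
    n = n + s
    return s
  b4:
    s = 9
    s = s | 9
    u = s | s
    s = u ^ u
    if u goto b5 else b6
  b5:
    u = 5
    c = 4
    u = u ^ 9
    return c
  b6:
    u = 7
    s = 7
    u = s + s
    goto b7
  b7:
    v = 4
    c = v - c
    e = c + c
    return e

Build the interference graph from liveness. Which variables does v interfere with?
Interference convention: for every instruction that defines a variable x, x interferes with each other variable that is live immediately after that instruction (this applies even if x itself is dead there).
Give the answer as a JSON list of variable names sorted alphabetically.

Per-block:
  b0: {c,u} / ∅
  b1: {n} / {c}
  b2: {n,u} / {u}
  b3: {n,s} / ∅
  b4: {s,u} / ∅
  b5: {c,u} / ∅
  b6: {s,u} / ∅
  b7: {c,e,v} / {c}

Live sets:
  live b0: ∅→{c,u}
  live b1: {c}→{c}
  live b2: {c,u}→{c}
  live b3: ∅→∅
  live b4: {c}→{c}
  live b5: ∅→∅
  live b6: {c}→{c}
  live b7: {c}→∅

Conflict graph:
  c↔{n,s,u,v}
  e↔∅
  n↔{c,s,u}
  s↔{c,n,u}
  u↔{c,n,s}
  v↔{c}

N(v) = ["c"]

Answer: ["c"]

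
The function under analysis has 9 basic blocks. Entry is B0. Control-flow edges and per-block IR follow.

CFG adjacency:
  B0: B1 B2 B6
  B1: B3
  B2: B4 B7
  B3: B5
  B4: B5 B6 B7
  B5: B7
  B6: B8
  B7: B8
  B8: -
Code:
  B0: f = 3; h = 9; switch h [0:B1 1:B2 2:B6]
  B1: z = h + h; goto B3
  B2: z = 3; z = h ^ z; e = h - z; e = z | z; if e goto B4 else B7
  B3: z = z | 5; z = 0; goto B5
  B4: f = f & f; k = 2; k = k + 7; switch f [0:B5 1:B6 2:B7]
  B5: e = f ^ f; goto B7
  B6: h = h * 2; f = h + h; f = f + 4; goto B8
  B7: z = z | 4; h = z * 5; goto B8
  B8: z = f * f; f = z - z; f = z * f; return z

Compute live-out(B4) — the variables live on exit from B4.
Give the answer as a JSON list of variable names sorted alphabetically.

Block summaries:
  B0 def {f,h} use ∅
  B1 def {z} use {h}
  B2 def {e,z} use {h}
  B3 def {z} use {z}
  B4 def {f,k} use {f}
  B5 def {e} use {f}
  B6 def {f,h} use {h}
  B7 def {h,z} use {z}
  B8 def {f,z} use {f}

Live sets:
  live B0: ∅→{f,h}
  live B1: {f,h}→{f,z}
  live B2: {f,h}→{f,h,z}
  live B3: {f,z}→{f,z}
  live B4: {f,h,z}→{f,h,z}
  live B5: {f,z}→{f,z}
  live B6: {h}→{f}
  live B7: {f,z}→{f}
  live B8: {f}→∅

live-out(B4) = ["f", "h", "z"]

Answer: ["f", "h", "z"]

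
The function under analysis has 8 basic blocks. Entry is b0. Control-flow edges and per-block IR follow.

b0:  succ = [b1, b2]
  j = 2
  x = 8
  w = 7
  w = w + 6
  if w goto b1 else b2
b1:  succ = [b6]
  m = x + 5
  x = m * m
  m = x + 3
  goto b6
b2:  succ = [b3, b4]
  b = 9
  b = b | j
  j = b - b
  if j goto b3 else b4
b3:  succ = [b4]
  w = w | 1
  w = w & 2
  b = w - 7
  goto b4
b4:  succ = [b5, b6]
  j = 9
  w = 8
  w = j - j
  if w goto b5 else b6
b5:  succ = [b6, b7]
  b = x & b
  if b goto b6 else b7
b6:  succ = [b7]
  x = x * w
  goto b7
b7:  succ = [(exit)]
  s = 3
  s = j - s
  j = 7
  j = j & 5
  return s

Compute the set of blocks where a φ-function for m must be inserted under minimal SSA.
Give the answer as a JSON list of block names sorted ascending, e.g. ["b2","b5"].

idom tree: b1←b0 b2←b0 b3←b2 b4←b2 b5←b4 b6←b0 b7←b0
Dom∩ at merges:
  b4: preds {b2,b3}: {b0,b2} ∩ {b0,b2,b3} = {b0,b2}; idom=b2
  b6: preds {b1,b4,b5}: {b0,b1} ∩ {b0,b2,b4} ∩ {b0,b2,b4,b5} = {b0}; idom=b0
  b7: preds {b5,b6}: {b0,b2,b4,b5} ∩ {b0,b6} = {b0}; idom=b0

DF derivation:
  b4←b2: walk · to b2
  b4←b3: walk b3 to b2
  b6←b1: walk b1 to b0
  b6←b4: walk b4→b2 to b0
  b6←b5: walk b5→b4→b2 to b0
  b7←b5: walk b5→b4→b2 to b0
  b7←b6: walk b6 to b0
  b0 → ∅
  b1 → {b6}
  b2 → {b6,b7}
  b3 → {b4}
  b4 → {b6,b7}
  b5 → {b6,b7}
  b6 → {b7}
  b7 → ∅

φ for m: defs {b1}
  DF⁺ = {b6,b7}

Answer: ["b6", "b7"]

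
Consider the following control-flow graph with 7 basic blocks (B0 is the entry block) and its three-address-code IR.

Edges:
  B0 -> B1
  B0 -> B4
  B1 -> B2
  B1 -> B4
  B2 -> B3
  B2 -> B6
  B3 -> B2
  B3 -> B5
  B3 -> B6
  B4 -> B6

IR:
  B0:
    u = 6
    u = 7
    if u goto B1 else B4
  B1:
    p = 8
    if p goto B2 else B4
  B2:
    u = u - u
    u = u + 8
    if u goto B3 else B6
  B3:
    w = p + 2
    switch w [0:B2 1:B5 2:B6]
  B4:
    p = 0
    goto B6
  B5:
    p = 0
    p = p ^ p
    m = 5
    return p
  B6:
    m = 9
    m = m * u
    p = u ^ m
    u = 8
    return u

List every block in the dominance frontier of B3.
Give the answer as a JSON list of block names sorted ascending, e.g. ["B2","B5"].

idom tree: B1←B0 B2←B1 B3←B2 B4←B0 B5←B3 B6←B0
Join-block Dom:
  B2: preds {B1,B3}: {B0,B1} ∩ {B0,B1,B2,B3} = {B0,B1}; idom=B1
  B4: preds {B0,B1}: {B0} ∩ {B0,B1} = {B0}; idom=B0
  B6: preds {B2,B3,B4}: {B0,B1,B2} ∩ {B0,B1,B2,B3} ∩ {B0,B4} = {B0}; idom=B0

DF derivation:
  B2←B1: walk · to B1
  B2←B3: walk B3→B2 to B1
  B4←B0: walk · to B0
  B4←B1: walk B1 to B0
  B6←B2: walk B2→B1 to B0
  B6←B3: walk B3→B2→B1 to B0
  B6←B4: walk B4 to B0
  B0: DF=∅
  B1: DF={B4,B6}
  B2: DF={B2,B6}
  B3: DF={B2,B6}
  B4: DF={B6}
  B5: DF=∅
  B6: DF=∅

DF(B3) = ["B2", "B6"]

Answer: ["B2", "B6"]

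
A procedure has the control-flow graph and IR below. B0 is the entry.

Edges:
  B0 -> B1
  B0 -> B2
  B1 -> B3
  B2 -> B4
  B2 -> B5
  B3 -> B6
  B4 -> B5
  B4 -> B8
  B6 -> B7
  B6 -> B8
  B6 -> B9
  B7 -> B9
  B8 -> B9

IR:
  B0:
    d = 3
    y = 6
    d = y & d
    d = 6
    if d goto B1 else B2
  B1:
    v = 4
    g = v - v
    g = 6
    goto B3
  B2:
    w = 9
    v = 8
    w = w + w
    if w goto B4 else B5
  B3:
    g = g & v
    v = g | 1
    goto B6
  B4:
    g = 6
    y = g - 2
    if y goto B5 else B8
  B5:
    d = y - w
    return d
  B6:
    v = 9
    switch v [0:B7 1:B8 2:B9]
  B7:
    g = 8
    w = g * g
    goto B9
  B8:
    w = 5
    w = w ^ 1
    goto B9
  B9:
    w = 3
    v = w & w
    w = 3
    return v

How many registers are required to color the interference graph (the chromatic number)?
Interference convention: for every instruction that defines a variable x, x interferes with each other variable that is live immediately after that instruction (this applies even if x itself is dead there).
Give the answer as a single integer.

def/use:
  B0: {d,y} / ∅
  B1: {g,v} / ∅
  B2: {v,w} / ∅
  B3: {g,v} / {g,v}
  B4: {g,y} / ∅
  B5: {d} / {w,y}
  B6: {v} / ∅
  B7: {g,w} / ∅
  B8: {w} / ∅
  B9: {v,w} / ∅

Backward fixpoint:
  live B0: ∅→{y}
  live B1: ∅→{g,v}
  live B2: {y}→{w,y}
  live B3: {g,v}→∅
  live B4: {w}→{w,y}
  live B5: {w,y}→∅
  live B6: ∅→∅
  live B7: ∅→∅
  live B8: ∅→∅
  live B9: ∅→∅

Interference:
  d↔{y}
  g↔{v,w}
  v↔{g,w,y}
  w↔{g,v,y}
  y↔{d,v,w}

Colouring:
  {g,v,w} pairwise interfere (3-clique) ⇒ χ ≥ 3
  assign d→c0 g→c2 v→c0 w→c1 y→c2 — no edge inside a register ⇒ χ ≤ 3
  χ = 3

Answer: 3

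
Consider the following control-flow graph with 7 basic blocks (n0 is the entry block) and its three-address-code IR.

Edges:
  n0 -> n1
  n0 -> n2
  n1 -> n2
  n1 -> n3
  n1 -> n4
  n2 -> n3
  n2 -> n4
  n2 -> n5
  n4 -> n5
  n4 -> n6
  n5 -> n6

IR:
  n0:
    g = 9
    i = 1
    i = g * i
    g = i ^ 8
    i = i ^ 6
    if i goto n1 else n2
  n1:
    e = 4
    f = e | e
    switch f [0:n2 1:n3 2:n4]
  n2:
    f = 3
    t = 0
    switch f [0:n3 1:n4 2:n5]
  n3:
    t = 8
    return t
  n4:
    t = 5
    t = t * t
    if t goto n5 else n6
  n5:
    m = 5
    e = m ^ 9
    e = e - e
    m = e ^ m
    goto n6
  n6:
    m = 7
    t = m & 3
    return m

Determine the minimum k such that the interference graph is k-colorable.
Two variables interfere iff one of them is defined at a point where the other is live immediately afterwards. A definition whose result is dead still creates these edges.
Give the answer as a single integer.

Block summaries:
  n0 def {g,i} use ∅
  n1 def {e,f} use ∅
  n2 def {f,t} use ∅
  n3 def {t} use ∅
  n4 def {t} use ∅
  n5 def {e,m} use ∅
  n6 def {m,t} use ∅

Liveness:
  n0: in=∅ out=∅
  n1: in=∅ out=∅
  n2: in=∅ out=∅
  n3: in=∅ out=∅
  n4: in=∅ out=∅
  n5: in=∅ out=∅
  n6: in=∅ out=∅

Conflict graph:
  e: {m}
  f: {t}
  g: {i}
  i: {g}
  m: {e,t}
  t: {f,m}

Registers:
  {e,m} pairwise interfere (2-clique) ⇒ χ ≥ 2
  2-colouring: R0={f,g,m}  R1={e,i,t}
  χ = 2

Answer: 2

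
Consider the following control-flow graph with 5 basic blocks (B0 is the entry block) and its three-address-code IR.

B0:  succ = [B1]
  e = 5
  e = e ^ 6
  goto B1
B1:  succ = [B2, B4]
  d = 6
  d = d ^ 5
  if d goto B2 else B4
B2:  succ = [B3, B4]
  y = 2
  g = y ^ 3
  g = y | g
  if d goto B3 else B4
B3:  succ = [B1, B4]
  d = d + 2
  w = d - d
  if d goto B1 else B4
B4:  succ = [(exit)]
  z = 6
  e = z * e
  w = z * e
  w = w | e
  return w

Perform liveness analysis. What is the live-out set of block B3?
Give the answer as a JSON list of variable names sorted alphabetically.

Per-block:
  B0 def {e} use ∅
  B1 def {d} use ∅
  B2 def {g,y} use {d}
  B3 def {d,w} use {d}
  B4 def {e,w,z} use {e}

Live sets:
  B0: in=∅ out={e}
  B1: in={e} out={d,e}
  B2: in={d,e} out={d,e}
  B3: in={d,e} out={e}
  B4: in={e} out=∅

live-out(B3) = ["e"]

Answer: ["e"]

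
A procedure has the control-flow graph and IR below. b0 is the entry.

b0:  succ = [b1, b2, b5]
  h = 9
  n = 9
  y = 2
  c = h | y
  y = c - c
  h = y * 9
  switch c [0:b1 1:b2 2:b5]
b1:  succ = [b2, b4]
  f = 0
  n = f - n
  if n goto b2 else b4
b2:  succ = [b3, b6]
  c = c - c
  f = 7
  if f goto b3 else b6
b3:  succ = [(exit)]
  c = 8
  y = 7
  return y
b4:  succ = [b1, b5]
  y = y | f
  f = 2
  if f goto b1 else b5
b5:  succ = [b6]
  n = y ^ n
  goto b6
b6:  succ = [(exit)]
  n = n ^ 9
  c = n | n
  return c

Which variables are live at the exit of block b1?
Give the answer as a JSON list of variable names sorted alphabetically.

Answer: ["c", "f", "n", "y"]

Derivation:
Per-block:
  b0: def={c,h,n,y} ue=∅
  b1: def={f,n} ue={n}
  b2: def={c,f} ue={c}
  b3: def={c,y} ue=∅
  b4: def={f,y} ue={f,y}
  b5: def={n} ue={n,y}
  b6: def={c,n} ue={n}

Liveness:
  b0 li=∅ lo={c,n,y}
  b1 li={c,n,y} lo={c,f,n,y}
  b2 li={c,n} lo={n}
  b3 li=∅ lo=∅
  b4 li={c,f,n,y} lo={c,n,y}
  b5 li={n,y} lo={n}
  b6 li={n} lo=∅

live-out(b1) = ["c", "f", "n", "y"]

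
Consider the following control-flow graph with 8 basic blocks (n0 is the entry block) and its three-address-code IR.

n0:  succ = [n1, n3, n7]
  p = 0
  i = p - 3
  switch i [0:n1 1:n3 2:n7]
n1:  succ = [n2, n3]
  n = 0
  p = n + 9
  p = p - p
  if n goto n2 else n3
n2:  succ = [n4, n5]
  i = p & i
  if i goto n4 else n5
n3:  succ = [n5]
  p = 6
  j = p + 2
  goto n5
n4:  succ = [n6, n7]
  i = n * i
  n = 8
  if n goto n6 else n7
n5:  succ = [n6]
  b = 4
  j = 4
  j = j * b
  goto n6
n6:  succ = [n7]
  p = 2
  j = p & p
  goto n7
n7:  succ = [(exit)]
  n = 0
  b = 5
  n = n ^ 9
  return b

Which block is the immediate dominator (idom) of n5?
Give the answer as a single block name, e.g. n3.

idom tree: n1←n0 n2←n1 n3←n0 n4←n2 n5←n0 n6←n0 n7←n0
Join-block Dom:
  n3: preds {n0,n1}: {n0} ∩ {n0,n1} = {n0}; idom=n0
  n5: preds {n2,n3}: {n0,n1,n2} ∩ {n0,n3} = {n0}; idom=n0
  n6: preds {n4,n5}: {n0,n1,n2,n4} ∩ {n0,n5} = {n0}; idom=n0
  n7: preds {n0,n4,n6}: {n0} ∩ {n0,n1,n2,n4} ∩ {n0,n6} = {n0}; idom=n0

idom(n5) = n0

Answer: n0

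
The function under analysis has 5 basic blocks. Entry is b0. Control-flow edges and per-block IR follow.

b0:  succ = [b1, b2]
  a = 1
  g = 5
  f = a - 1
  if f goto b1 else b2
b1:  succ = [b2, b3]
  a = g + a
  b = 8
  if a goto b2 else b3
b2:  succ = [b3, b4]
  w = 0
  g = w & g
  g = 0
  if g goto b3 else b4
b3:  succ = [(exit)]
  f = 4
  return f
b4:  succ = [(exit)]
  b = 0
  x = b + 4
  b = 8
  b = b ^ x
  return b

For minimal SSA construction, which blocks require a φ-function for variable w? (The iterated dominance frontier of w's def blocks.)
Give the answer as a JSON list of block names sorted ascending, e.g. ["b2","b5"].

Answer: ["b3"]

Derivation:
idom tree: b1←b0 b2←b0 b3←b0 b4←b2
Dom∩ at merges:
  b2: preds {b0,b1}: {b0} ∩ {b0,b1} = {b0}; idom=b0
  b3: preds {b1,b2}: {b0,b1} ∩ {b0,b2} = {b0}; idom=b0

DF derivation:
  join b2 pred b0: · stop@b0
  join b2 pred b1: b1 stop@b0
  join b3 pred b1: b1 stop@b0
  join b3 pred b2: b2 stop@b0
  DF(b0)=∅
  DF(b1)={b2,b3}
  DF(b2)={b3}
  DF(b3)=∅
  DF(b4)=∅

φ for w: defs {b2}
  DF⁺ = {b3}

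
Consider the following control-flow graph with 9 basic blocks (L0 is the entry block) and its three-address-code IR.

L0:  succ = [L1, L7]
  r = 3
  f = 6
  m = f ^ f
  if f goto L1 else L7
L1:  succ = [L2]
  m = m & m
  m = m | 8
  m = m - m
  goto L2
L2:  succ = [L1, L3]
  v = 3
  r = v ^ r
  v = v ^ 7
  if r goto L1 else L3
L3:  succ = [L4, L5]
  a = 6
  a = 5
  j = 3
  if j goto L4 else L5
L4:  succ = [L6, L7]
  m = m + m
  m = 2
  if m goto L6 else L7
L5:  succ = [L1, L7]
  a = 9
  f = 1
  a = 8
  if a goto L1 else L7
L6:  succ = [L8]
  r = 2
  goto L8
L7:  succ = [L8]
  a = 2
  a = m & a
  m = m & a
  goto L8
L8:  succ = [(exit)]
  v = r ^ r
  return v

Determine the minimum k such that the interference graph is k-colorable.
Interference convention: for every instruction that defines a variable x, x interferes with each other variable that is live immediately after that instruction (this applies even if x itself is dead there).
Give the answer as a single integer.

Answer: 3

Working:
Per-block:
  L0: {f,m,r} / ∅
  L1: {m} / {m}
  L2: {r,v} / {r}
  L3: {a,j} / ∅
  L4: {m} / {m}
  L5: {a,f} / ∅
  L6: {r} / ∅
  L7: {a,m} / {m}
  L8: {v} / {r}

Live sets:
  L0 li=∅ lo={m,r}
  L1 li={m,r} lo={m,r}
  L2 li={m,r} lo={m,r}
  L3 li={m,r} lo={m,r}
  L4 li={m,r} lo={m,r}
  L5 li={m,r} lo={m,r}
  L6 li=∅ lo={r}
  L7 li={m,r} lo={r}
  L8 li={r} lo=∅

Conflict graph:
  a: {m,r}
  f: {m,r}
  j: {m,r}
  m: {a,f,j,r,v}
  r: {a,f,j,m,v}
  v: {m,r}

Colouring:
  clique {a,m,r} ⇒ need ≥ 3
  assign a→c2 f→c2 j→c2 m→c0 r→c1 v→c2 — no edge inside a register ⇒ χ ≤ 3
  χ = 3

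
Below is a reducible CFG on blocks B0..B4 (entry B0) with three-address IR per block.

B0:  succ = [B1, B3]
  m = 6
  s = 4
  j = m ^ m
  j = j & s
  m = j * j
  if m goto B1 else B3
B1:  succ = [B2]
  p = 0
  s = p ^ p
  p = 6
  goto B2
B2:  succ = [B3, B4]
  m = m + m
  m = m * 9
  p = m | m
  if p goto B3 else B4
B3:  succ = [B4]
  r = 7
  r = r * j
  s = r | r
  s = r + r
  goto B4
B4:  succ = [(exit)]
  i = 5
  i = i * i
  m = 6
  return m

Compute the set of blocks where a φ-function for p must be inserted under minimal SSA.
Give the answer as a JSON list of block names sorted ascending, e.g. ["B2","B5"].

idom tree: B1←B0 B2←B1 B3←B0 B4←B0
Dom at joins:
  B3: preds {B0,B2}: {B0} ∩ {B0,B1,B2} = {B0}; idom=B0
  B4: preds {B2,B3}: {B0,B1,B2} ∩ {B0,B3} = {B0}; idom=B0

DF derivation:
  join B3 pred B0: · stop@B0
  join B3 pred B2: B2→B1 stop@B0
  join B4 pred B2: B2→B1 stop@B0
  join B4 pred B3: B3 stop@B0
  B0 → ∅
  B1 → {B3,B4}
  B2 → {B3,B4}
  B3 → {B4}
  B4 → ∅

φ for p: defs {B1,B2}
  DF⁺ = {B3,B4}

Answer: ["B3", "B4"]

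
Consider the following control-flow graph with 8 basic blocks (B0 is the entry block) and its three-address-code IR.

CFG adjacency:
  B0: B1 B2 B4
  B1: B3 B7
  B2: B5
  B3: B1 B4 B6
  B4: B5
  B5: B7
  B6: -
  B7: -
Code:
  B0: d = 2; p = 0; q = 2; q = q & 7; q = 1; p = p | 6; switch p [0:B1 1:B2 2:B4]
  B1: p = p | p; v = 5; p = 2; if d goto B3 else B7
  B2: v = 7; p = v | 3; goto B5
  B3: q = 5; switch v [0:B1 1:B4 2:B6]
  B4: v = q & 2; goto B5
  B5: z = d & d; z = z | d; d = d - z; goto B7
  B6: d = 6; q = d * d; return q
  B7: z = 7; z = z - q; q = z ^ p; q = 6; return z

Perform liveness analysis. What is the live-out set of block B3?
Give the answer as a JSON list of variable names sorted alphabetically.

def/use:
  B0: {d,p,q} / ∅
  B1: {p,v} / {d,p}
  B2: {p,v} / ∅
  B3: {q} / {v}
  B4: {v} / {q}
  B5: {d,z} / {d}
  B6: {d,q} / ∅
  B7: {q,z} / {p,q}

Live sets:
  live B0: ∅→{d,p,q}
  live B1: {d,p,q}→{d,p,q,v}
  live B2: {d,q}→{d,p,q}
  live B3: {d,p,v}→{d,p,q}
  live B4: {d,p,q}→{d,p,q}
  live B5: {d,p,q}→{p,q}
  live B6: ∅→∅
  live B7: {p,q}→∅

live-out(B3) = ["d", "p", "q"]

Answer: ["d", "p", "q"]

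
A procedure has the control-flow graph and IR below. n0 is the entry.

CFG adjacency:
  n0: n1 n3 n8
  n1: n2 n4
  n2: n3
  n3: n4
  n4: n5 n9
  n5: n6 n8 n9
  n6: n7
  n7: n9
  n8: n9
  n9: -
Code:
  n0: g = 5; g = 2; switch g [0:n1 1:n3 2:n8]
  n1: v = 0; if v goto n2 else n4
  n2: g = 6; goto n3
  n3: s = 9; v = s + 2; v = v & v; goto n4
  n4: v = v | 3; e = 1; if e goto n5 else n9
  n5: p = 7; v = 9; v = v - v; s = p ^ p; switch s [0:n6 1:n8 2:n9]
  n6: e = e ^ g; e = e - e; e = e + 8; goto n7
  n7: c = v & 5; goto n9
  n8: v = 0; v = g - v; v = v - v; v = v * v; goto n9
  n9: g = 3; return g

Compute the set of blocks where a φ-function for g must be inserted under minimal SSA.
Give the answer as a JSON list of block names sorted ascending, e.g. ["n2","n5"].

Answer: ["n3", "n4", "n8", "n9"]

Analysis:
idom tree: n1←n0 n2←n1 n3←n0 n4←n0 n5←n4 n6←n5 n7←n6 n8←n0 n9←n0
Dom at joins:
  n3: preds {n0,n2}: {n0} ∩ {n0,n1,n2} = {n0}; idom=n0
  n4: preds {n1,n3}: {n0,n1} ∩ {n0,n3} = {n0}; idom=n0
  n8: preds {n0,n5}: {n0} ∩ {n0,n4,n5} = {n0}; idom=n0
  n9: preds {n4,n5,n7,n8}: {n0,n4} ∩ {n0,n4,n5} ∩ {n0,n4,n5,n6,n7} ∩ {n0,n8} = {n0}; idom=n0

Frontier:
  join n3 pred n0: · stop@n0
  join n3 pred n2: n2→n1 stop@n0
  join n4 pred n1: n1 stop@n0
  join n4 pred n3: n3 stop@n0
  join n8 pred n0: · stop@n0
  join n8 pred n5: n5→n4 stop@n0
  join n9 pred n4: n4 stop@n0
  join n9 pred n5: n5→n4 stop@n0
  join n9 pred n7: n7→n6→n5→n4 stop@n0
  join n9 pred n8: n8 stop@n0
  DF(n0)=∅
  DF(n1)={n3,n4}
  DF(n2)={n3}
  DF(n3)={n4}
  DF(n4)={n8,n9}
  DF(n5)={n8,n9}
  DF(n6)={n9}
  DF(n7)={n9}
  DF(n8)={n9}
  DF(n9)=∅

φ for g: defs {n0,n2,n9}
  DF⁺ = {n3,n4,n8,n9}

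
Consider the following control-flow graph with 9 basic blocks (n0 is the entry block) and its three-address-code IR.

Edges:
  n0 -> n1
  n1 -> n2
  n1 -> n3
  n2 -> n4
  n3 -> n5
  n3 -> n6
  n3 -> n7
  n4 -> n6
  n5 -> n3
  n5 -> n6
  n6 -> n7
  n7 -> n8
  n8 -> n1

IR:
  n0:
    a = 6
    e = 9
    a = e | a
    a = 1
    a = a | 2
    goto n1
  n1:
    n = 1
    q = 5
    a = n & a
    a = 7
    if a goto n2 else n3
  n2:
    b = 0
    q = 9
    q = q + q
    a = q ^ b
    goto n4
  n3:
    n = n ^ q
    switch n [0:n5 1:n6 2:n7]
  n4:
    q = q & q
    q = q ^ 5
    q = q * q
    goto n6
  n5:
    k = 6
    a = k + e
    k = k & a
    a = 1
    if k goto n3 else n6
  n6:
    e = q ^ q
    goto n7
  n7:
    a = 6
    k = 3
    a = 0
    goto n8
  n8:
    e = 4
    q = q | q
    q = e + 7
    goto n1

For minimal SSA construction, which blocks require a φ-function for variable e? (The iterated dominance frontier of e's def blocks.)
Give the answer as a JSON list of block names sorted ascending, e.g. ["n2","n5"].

idom tree: n1←n0 n2←n1 n3←n1 n4←n2 n5←n3 n6←n1 n7←n1 n8←n7
Dom at joins:
  n1: preds {n0,n8}: {n0} ∩ {n0,n1,n7,n8} = {n0}; idom=n0
  n3: preds {n1,n5}: {n0,n1} ∩ {n0,n1,n3,n5} = {n0,n1}; idom=n1
  n6: preds {n3,n4,n5}: {n0,n1,n3} ∩ {n0,n1,n2,n4} ∩ {n0,n1,n3,n5} = {n0,n1}; idom=n1
  n7: preds {n3,n6}: {n0,n1,n3} ∩ {n0,n1,n6} = {n0,n1}; idom=n1

Frontier:
  join n1 pred n0: · stop@n0
  join n1 pred n8: n8→n7→n1 stop@n0
  join n3 pred n1: · stop@n1
  join n3 pred n5: n5→n3 stop@n1
  join n6 pred n3: n3 stop@n1
  join n6 pred n4: n4→n2 stop@n1
  join n6 pred n5: n5→n3 stop@n1
  join n7 pred n3: n3 stop@n1
  join n7 pred n6: n6 stop@n1
  n0 → ∅
  n1 → {n1}
  n2 → {n6}
  n3 → {n3,n6,n7}
  n4 → {n6}
  n5 → {n3,n6}
  n6 → {n7}
  n7 → {n1}
  n8 → {n1}

φ for e: defs {n0,n6,n8}
  DF⁺ = {n1,n7}

Answer: ["n1", "n7"]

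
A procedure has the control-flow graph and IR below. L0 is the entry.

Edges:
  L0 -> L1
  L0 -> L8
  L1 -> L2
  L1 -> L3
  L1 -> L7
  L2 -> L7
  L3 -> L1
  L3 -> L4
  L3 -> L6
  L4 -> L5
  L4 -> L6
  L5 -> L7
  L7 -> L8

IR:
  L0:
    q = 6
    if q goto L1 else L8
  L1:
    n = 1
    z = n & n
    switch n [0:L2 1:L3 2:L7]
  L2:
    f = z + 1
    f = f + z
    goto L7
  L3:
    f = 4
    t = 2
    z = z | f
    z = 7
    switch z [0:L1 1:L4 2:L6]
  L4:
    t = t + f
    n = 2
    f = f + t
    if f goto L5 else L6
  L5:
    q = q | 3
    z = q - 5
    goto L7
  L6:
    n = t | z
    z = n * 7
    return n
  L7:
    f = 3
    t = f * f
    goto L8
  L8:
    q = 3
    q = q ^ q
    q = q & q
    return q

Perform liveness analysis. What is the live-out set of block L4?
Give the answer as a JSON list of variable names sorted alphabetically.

Block summaries:
  L0: def={q} ue=∅
  L1: def={n,z} ue=∅
  L2: def={f} ue={z}
  L3: def={f,t,z} ue={z}
  L4: def={f,n,t} ue={f,t}
  L5: def={q,z} ue={q}
  L6: def={n,z} ue={t,z}
  L7: def={f,t} ue=∅
  L8: def={q} ue=∅

Backward fixpoint:
  live L0: ∅→{q}
  live L1: {q}→{q,z}
  live L2: {z}→∅
  live L3: {q,z}→{f,q,t,z}
  live L4: {f,q,t,z}→{q,t,z}
  live L5: {q}→∅
  live L6: {t,z}→∅
  live L7: ∅→∅
  live L8: ∅→∅

live-out(L4) = ["q", "t", "z"]

Answer: ["q", "t", "z"]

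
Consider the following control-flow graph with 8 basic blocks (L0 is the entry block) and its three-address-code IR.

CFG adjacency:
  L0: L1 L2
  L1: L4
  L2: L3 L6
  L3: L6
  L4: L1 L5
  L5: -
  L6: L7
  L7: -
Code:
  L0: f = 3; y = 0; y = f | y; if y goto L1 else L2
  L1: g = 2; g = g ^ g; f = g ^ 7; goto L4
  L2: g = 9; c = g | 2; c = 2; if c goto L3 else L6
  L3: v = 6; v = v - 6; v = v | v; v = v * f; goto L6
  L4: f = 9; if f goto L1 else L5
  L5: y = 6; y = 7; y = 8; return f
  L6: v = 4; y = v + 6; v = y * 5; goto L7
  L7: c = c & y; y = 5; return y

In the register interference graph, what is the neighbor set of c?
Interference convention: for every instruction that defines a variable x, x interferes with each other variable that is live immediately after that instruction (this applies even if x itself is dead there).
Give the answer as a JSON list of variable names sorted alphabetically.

Block summaries:
  L0: {f,y} / ∅
  L1: {f,g} / ∅
  L2: {c,g} / ∅
  L3: {v} / {f}
  L4: {f} / ∅
  L5: {y} / {f}
  L6: {v,y} / ∅
  L7: {c,y} / {c,y}

Liveness:
  L0: in=∅ out={f}
  L1: in=∅ out=∅
  L2: in={f} out={c,f}
  L3: in={c,f} out={c}
  L4: in=∅ out={f}
  L5: in={f} out=∅
  L6: in={c} out={c,y}
  L7: in={c,y} out=∅

Interference:
  c — {f,v,y}
  f — {c,g,v,y}
  g — {f}
  v — {c,f,y}
  y — {c,f,v}

N(c) = ["f", "v", "y"]

Answer: ["f", "v", "y"]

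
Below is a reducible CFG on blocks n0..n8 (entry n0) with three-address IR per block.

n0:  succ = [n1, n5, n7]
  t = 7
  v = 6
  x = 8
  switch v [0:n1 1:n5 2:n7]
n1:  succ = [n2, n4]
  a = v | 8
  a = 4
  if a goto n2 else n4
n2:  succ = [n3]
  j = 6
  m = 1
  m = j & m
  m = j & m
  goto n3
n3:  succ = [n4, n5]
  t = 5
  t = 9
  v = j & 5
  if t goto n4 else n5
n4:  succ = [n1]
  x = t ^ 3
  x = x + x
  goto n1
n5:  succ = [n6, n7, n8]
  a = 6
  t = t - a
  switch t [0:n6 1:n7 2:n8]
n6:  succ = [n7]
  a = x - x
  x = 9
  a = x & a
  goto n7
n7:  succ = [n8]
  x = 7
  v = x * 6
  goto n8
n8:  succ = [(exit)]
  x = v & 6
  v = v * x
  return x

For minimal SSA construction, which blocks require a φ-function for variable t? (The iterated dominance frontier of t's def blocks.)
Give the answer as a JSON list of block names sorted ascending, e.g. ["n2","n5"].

idom tree: n1←n0 n2←n1 n3←n2 n4←n1 n5←n0 n6←n5 n7←n0 n8←n0
Join-block Dom:
  n1: preds {n0,n4}: {n0} ∩ {n0,n1,n4} = {n0}; idom=n0
  n4: preds {n1,n3}: {n0,n1} ∩ {n0,n1,n2,n3} = {n0,n1}; idom=n1
  n5: preds {n0,n3}: {n0} ∩ {n0,n1,n2,n3} = {n0}; idom=n0
  n7: preds {n0,n5,n6}: {n0} ∩ {n0,n5} ∩ {n0,n5,n6} = {n0}; idom=n0
  n8: preds {n5,n7}: {n0,n5} ∩ {n0,n7} = {n0}; idom=n0

Frontier:
  join n1 pred n0: · stop@n0
  join n1 pred n4: n4→n1 stop@n0
  join n4 pred n1: · stop@n1
  join n4 pred n3: n3→n2 stop@n1
  join n5 pred n0: · stop@n0
  join n5 pred n3: n3→n2→n1 stop@n0
  join n7 pred n0: · stop@n0
  join n7 pred n5: n5 stop@n0
  join n7 pred n6: n6→n5 stop@n0
  join n8 pred n5: n5 stop@n0
  join n8 pred n7: n7 stop@n0
  n0 → ∅
  n1 → {n1,n5}
  n2 → {n4,n5}
  n3 → {n4,n5}
  n4 → {n1}
  n5 → {n7,n8}
  n6 → {n7}
  n7 → {n8}
  n8 → ∅

φ for t: defs {n0,n3,n5}
  DF⁺ = {n1,n4,n5,n7,n8}

Answer: ["n1", "n4", "n5", "n7", "n8"]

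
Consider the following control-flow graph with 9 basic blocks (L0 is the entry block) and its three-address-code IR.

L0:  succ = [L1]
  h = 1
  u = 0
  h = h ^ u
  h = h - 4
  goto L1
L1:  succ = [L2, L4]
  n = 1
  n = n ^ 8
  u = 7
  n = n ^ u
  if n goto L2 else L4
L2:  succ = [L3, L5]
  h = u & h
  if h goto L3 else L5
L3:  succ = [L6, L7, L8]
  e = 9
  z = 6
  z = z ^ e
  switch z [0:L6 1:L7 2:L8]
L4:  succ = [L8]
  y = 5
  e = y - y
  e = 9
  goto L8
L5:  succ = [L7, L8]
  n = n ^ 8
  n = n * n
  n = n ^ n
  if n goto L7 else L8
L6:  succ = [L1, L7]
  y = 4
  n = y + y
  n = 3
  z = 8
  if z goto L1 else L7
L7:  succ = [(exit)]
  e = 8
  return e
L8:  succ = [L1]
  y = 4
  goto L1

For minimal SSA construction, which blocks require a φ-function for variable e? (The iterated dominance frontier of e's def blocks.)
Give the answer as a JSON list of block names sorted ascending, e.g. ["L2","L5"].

idom tree: L1←L0 L2←L1 L3←L2 L4←L1 L5←L2 L6←L3 L7←L2 L8←L1
Dom∩ at merges:
  L1: preds {L0,L6,L8}: {L0} ∩ {L0,L1,L2,L3,L6} ∩ {L0,L1,L8} = {L0}; idom=L0
  L7: preds {L3,L5,L6}: {L0,L1,L2,L3} ∩ {L0,L1,L2,L5} ∩ {L0,L1,L2,L3,L6} = {L0,L1,L2}; idom=L2
  L8: preds {L3,L4,L5}: {L0,L1,L2,L3} ∩ {L0,L1,L4} ∩ {L0,L1,L2,L5} = {L0,L1}; idom=L1

DF walk-up:
  join L1 pred L0: · stop@L0
  join L1 pred L6: L6→L3→L2→L1 stop@L0
  join L1 pred L8: L8→L1 stop@L0
  join L7 pred L3: L3 stop@L2
  join L7 pred L5: L5 stop@L2
  join L7 pred L6: L6→L3 stop@L2
  join L8 pred L3: L3→L2 stop@L1
  join L8 pred L4: L4 stop@L1
  join L8 pred L5: L5→L2 stop@L1
  DF(L0)=∅
  DF(L1)={L1}
  DF(L2)={L1,L8}
  DF(L3)={L1,L7,L8}
  DF(L4)={L8}
  DF(L5)={L7,L8}
  DF(L6)={L1,L7}
  DF(L7)=∅
  DF(L8)={L1}

φ for e: defs {L3,L4,L7}
  DF⁺ = {L1,L7,L8}

Answer: ["L1", "L7", "L8"]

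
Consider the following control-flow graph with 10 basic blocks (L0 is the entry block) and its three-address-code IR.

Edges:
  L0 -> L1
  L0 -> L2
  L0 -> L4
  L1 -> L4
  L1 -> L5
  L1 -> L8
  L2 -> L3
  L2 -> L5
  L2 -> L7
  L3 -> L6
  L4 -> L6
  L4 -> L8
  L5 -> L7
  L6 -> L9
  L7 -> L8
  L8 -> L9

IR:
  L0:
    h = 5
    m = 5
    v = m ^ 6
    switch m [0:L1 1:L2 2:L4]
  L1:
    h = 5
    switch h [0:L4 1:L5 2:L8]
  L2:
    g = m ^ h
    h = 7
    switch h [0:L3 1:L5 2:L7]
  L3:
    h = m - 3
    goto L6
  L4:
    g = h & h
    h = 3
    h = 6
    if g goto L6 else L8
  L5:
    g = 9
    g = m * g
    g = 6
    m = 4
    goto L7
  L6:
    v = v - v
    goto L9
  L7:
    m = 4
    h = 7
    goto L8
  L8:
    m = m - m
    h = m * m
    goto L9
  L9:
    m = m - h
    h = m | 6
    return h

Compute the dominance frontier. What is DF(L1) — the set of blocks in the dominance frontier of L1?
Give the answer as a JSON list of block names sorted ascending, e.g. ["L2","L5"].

idom tree: L1←L0 L2←L0 L3←L2 L4←L0 L5←L0 L6←L0 L7←L0 L8←L0 L9←L0
Dom∩ at merges:
  L4: preds {L0,L1}: {L0} ∩ {L0,L1} = {L0}; idom=L0
  L5: preds {L1,L2}: {L0,L1} ∩ {L0,L2} = {L0}; idom=L0
  L6: preds {L3,L4}: {L0,L2,L3} ∩ {L0,L4} = {L0}; idom=L0
  L7: preds {L2,L5}: {L0,L2} ∩ {L0,L5} = {L0}; idom=L0
  L8: preds {L1,L4,L7}: {L0,L1} ∩ {L0,L4} ∩ {L0,L7} = {L0}; idom=L0
  L9: preds {L6,L8}: {L0,L6} ∩ {L0,L8} = {L0}; idom=L0

DF derivation:
  join L4 pred L0: · stop@L0
  join L4 pred L1: L1 stop@L0
  join L5 pred L1: L1 stop@L0
  join L5 pred L2: L2 stop@L0
  join L6 pred L3: L3→L2 stop@L0
  join L6 pred L4: L4 stop@L0
  join L7 pred L2: L2 stop@L0
  join L7 pred L5: L5 stop@L0
  join L8 pred L1: L1 stop@L0
  join L8 pred L4: L4 stop@L0
  join L8 pred L7: L7 stop@L0
  join L9 pred L6: L6 stop@L0
  join L9 pred L8: L8 stop@L0
  L0: DF=∅
  L1: DF={L4,L5,L8}
  L2: DF={L5,L6,L7}
  L3: DF={L6}
  L4: DF={L6,L8}
  L5: DF={L7}
  L6: DF={L9}
  L7: DF={L8}
  L8: DF={L9}
  L9: DF=∅

DF(L1) = ["L4", "L5", "L8"]

Answer: ["L4", "L5", "L8"]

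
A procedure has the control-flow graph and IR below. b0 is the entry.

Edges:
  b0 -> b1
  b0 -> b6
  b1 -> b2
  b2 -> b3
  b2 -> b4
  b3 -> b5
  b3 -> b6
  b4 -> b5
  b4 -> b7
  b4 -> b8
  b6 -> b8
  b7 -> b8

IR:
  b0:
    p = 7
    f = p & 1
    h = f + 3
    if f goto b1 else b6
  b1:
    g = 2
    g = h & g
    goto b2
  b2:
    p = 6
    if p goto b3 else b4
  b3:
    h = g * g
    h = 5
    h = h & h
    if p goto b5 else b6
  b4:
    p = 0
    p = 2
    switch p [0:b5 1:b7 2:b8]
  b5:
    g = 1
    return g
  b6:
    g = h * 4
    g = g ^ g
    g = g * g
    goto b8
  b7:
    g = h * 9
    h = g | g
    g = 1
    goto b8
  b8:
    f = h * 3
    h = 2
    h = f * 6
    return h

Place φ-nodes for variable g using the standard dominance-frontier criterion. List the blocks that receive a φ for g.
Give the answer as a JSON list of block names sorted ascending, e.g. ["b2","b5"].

Answer: ["b6", "b8"]

Derivation:
idom tree: b1←b0 b2←b1 b3←b2 b4←b2 b5←b2 b6←b0 b7←b4 b8←b0
Dom at joins:
  b5: preds {b3,b4}: {b0,b1,b2,b3} ∩ {b0,b1,b2,b4} = {b0,b1,b2}; idom=b2
  b6: preds {b0,b3}: {b0} ∩ {b0,b1,b2,b3} = {b0}; idom=b0
  b8: preds {b4,b6,b7}: {b0,b1,b2,b4} ∩ {b0,b6} ∩ {b0,b1,b2,b4,b7} = {b0}; idom=b0

DF derivation:
  b5←b3: walk b3 to b2
  b5←b4: walk b4 to b2
  b6←b0: walk · to b0
  b6←b3: walk b3→b2→b1 to b0
  b8←b4: walk b4→b2→b1 to b0
  b8←b6: walk b6 to b0
  b8←b7: walk b7→b4→b2→b1 to b0
  DF(b0)=∅
  DF(b1)={b6,b8}
  DF(b2)={b6,b8}
  DF(b3)={b5,b6}
  DF(b4)={b5,b8}
  DF(b5)=∅
  DF(b6)={b8}
  DF(b7)={b8}
  DF(b8)=∅

φ for g: defs {b1,b5,b6,b7}
  DF⁺ = {b6,b8}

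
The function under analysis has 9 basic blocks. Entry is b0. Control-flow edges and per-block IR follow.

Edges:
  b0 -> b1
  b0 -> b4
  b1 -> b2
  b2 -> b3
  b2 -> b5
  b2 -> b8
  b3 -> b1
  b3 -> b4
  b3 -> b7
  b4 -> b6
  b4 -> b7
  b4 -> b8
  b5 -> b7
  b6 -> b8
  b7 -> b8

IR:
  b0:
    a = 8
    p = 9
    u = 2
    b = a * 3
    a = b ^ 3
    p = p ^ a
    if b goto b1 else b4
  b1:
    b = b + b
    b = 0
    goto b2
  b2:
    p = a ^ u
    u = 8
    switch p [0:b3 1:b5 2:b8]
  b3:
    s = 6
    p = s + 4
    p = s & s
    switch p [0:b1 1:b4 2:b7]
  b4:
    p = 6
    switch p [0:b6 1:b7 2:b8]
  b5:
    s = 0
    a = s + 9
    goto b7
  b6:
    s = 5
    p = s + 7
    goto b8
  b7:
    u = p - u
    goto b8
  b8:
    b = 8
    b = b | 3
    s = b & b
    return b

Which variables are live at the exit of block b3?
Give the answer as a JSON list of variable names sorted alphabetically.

def/use:
  b0 def {a,b,p,u} use ∅
  b1 def {b} use {b}
  b2 def {p,u} use {a,u}
  b3 def {p,s} use ∅
  b4 def {p} use ∅
  b5 def {a,s} use ∅
  b6 def {p,s} use ∅
  b7 def {u} use {p,u}
  b8 def {b,s} use ∅

Backward fixpoint:
  live b0: ∅→{a,b,u}
  live b1: {a,b,u}→{a,b,u}
  live b2: {a,b,u}→{a,b,p,u}
  live b3: {a,b,u}→{a,b,p,u}
  live b4: {u}→{p,u}
  live b5: {p,u}→{p,u}
  live b6: ∅→∅
  live b7: {p,u}→∅
  live b8: ∅→∅

live-out(b3) = ["a", "b", "p", "u"]

Answer: ["a", "b", "p", "u"]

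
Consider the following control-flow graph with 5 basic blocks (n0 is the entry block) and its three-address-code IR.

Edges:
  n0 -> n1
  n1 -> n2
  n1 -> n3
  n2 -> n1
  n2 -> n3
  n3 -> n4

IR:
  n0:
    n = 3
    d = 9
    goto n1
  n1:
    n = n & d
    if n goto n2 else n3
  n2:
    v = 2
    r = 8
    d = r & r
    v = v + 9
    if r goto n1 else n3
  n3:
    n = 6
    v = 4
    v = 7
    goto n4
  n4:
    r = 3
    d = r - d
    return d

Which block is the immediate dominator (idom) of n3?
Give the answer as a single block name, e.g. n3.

Answer: n1

Derivation:
idom tree: n1←n0 n2←n1 n3←n1 n4←n3
Dom at joins:
  n1: preds {n0,n2}: {n0} ∩ {n0,n1,n2} = {n0}; idom=n0
  n3: preds {n1,n2}: {n0,n1} ∩ {n0,n1,n2} = {n0,n1}; idom=n1

idom(n3) = n1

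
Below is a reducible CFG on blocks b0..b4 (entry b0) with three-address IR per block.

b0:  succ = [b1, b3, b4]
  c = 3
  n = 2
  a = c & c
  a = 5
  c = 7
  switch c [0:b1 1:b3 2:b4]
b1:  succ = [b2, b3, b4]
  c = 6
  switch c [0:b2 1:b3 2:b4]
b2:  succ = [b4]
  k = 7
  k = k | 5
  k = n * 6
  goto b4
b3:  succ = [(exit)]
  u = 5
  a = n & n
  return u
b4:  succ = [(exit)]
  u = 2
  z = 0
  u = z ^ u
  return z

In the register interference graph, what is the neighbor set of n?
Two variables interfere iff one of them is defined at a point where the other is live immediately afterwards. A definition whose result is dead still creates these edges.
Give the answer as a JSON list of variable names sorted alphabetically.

def/use:
  b0: {a,c,n} / ∅
  b1: {c} / ∅
  b2: {k} / {n}
  b3: {a,u} / {n}
  b4: {u,z} / ∅

Live sets:
  live b0: ∅→{n}
  live b1: {n}→{n}
  live b2: {n}→∅
  live b3: {n}→∅
  live b4: ∅→∅

Interference:
  a — {n,u}
  c — {n}
  k — {n}
  n — {a,c,k,u}
  u — {a,n,z}
  z — {u}

N(n) = ["a", "c", "k", "u"]

Answer: ["a", "c", "k", "u"]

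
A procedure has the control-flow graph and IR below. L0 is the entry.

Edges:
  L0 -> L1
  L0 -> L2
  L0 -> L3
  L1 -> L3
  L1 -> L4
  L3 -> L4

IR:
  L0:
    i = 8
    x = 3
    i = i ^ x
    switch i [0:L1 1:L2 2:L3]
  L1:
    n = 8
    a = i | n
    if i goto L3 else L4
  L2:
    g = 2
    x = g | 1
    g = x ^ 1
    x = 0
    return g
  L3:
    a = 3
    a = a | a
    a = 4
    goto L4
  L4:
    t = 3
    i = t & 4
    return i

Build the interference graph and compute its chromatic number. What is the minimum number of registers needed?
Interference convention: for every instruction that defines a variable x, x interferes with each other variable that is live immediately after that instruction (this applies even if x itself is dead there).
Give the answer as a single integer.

Answer: 2

Working:
def/use:
  L0: def={i,x} ue=∅
  L1: def={a,n} ue={i}
  L2: def={g,x} ue=∅
  L3: def={a} ue=∅
  L4: def={i,t} ue=∅

Live sets:
  L0: in=∅ out={i}
  L1: in={i} out=∅
  L2: in=∅ out=∅
  L3: in=∅ out=∅
  L4: in=∅ out=∅

Interfere edges:
  a↔{i}
  g↔{x}
  i↔{a,n,x}
  n↔{i}
  t↔∅
  x↔{g,i}

Chromatic number:
  clique {a,i} ⇒ need ≥ 2
  assign a→R1 g→R0 i→R0 n→R1 t→R0 x→R1 — no edge inside a register ⇒ χ ≤ 2
  χ = 2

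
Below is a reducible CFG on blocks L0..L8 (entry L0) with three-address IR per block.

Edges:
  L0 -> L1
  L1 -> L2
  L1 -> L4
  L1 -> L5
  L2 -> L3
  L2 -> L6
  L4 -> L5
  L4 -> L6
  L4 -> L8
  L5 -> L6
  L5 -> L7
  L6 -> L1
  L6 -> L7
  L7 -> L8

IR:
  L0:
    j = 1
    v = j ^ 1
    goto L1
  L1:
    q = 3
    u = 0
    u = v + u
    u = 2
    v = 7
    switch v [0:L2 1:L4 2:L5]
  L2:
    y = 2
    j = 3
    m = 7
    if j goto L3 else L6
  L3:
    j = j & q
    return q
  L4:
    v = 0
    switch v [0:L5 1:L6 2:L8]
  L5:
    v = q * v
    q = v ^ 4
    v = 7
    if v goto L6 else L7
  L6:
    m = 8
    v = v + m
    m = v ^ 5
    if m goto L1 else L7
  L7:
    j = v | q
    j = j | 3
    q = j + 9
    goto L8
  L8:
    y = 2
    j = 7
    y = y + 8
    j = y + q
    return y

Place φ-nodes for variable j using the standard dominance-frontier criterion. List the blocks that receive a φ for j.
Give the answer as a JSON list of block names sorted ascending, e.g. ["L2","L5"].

idom tree: L1←L0 L2←L1 L3←L2 L4←L1 L5←L1 L6←L1 L7←L1 L8←L1
Dom at joins:
  L1: preds {L0,L6}: {L0} ∩ {L0,L1,L6} = {L0}; idom=L0
  L5: preds {L1,L4}: {L0,L1} ∩ {L0,L1,L4} = {L0,L1}; idom=L1
  L6: preds {L2,L4,L5}: {L0,L1,L2} ∩ {L0,L1,L4} ∩ {L0,L1,L5} = {L0,L1}; idom=L1
  L7: preds {L5,L6}: {L0,L1,L5} ∩ {L0,L1,L6} = {L0,L1}; idom=L1
  L8: preds {L4,L7}: {L0,L1,L4} ∩ {L0,L1,L7} = {L0,L1}; idom=L1

Frontier:
  L1←L0: walk · to L0
  L1←L6: walk L6→L1 to L0
  L5←L1: walk · to L1
  L5←L4: walk L4 to L1
  L6←L2: walk L2 to L1
  L6←L4: walk L4 to L1
  L6←L5: walk L5 to L1
  L7←L5: walk L5 to L1
  L7←L6: walk L6 to L1
  L8←L4: walk L4 to L1
  L8←L7: walk L7 to L1
  DF(L0)=∅
  DF(L1)={L1}
  DF(L2)={L6}
  DF(L3)=∅
  DF(L4)={L5,L6,L8}
  DF(L5)={L6,L7}
  DF(L6)={L1,L7}
  DF(L7)={L8}
  DF(L8)=∅

φ for j: defs {L0,L2,L3,L7,L8}
  DF⁺ = {L1,L6,L7,L8}

Answer: ["L1", "L6", "L7", "L8"]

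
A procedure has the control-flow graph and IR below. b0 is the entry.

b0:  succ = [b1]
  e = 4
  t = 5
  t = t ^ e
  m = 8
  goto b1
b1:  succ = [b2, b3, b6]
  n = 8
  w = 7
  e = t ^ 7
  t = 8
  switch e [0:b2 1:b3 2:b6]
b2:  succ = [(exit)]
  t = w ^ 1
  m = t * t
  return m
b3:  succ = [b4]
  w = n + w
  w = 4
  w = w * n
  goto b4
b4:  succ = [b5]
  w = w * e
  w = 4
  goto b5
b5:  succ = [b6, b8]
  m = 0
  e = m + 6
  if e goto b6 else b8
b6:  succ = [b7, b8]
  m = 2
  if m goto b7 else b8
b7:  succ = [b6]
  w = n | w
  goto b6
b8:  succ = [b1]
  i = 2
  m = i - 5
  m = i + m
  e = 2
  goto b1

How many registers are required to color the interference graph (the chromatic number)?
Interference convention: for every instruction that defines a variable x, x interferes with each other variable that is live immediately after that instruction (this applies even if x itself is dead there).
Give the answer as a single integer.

def/use:
  b0: {e,m,t} / ∅
  b1: {e,n,t,w} / {t}
  b2: {m,t} / {w}
  b3: {w} / {n,w}
  b4: {w} / {e,w}
  b5: {e,m} / ∅
  b6: {m} / ∅
  b7: {w} / {n,w}
  b8: {e,i,m} / ∅

Live sets:
  b0: in=∅ out={t}
  b1: in={t} out={e,n,t,w}
  b2: in={w} out=∅
  b3: in={e,n,t,w} out={e,n,t,w}
  b4: in={e,n,t,w} out={n,t,w}
  b5: in={n,t,w} out={n,t,w}
  b6: in={n,t,w} out={n,t,w}
  b7: in={n,t,w} out={n,t,w}
  b8: in={t} out={t}

Interfere edges:
  e: {n,t,w}
  i: {m,t}
  m: {i,n,t,w}
  n: {e,m,t,w}
  t: {e,i,m,n,w}
  w: {e,m,n,t}

Colouring:
  clique {e,n,t,w} ⇒ need ≥ 4
  4-colouring: c0={t}  c1={e,m}  c2={i,n}  c3={w}
  χ = 4

Answer: 4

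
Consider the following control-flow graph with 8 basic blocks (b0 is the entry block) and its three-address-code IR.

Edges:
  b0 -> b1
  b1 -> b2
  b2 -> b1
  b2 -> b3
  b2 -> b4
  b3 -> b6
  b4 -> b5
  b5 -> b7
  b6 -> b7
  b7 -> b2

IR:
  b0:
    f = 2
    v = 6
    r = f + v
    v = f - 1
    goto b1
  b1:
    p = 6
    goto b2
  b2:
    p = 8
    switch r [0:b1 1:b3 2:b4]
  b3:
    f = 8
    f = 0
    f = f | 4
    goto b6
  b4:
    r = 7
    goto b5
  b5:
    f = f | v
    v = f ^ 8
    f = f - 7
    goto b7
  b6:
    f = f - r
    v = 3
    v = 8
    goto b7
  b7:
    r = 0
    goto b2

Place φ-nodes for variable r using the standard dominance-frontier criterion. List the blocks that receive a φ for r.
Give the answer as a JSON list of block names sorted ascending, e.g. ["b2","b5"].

Answer: ["b1", "b2", "b7"]

Working:
idom tree: b1←b0 b2←b1 b3←b2 b4←b2 b5←b4 b6←b3 b7←b2
Dom∩ at merges:
  b1: preds {b0,b2}: {b0} ∩ {b0,b1,b2} = {b0}; idom=b0
  b2: preds {b1,b7}: {b0,b1} ∩ {b0,b1,b2,b7} = {b0,b1}; idom=b1
  b7: preds {b5,b6}: {b0,b1,b2,b4,b5} ∩ {b0,b1,b2,b3,b6} = {b0,b1,b2}; idom=b2

DF walk-up:
  join b1 pred b0: · stop@b0
  join b1 pred b2: b2→b1 stop@b0
  join b2 pred b1: · stop@b1
  join b2 pred b7: b7→b2 stop@b1
  join b7 pred b5: b5→b4 stop@b2
  join b7 pred b6: b6→b3 stop@b2
  b0 → ∅
  b1 → {b1}
  b2 → {b1,b2}
  b3 → {b7}
  b4 → {b7}
  b5 → {b7}
  b6 → {b7}
  b7 → {b2}

φ for r: defs {b0,b4,b7}
  DF⁺ = {b1,b2,b7}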